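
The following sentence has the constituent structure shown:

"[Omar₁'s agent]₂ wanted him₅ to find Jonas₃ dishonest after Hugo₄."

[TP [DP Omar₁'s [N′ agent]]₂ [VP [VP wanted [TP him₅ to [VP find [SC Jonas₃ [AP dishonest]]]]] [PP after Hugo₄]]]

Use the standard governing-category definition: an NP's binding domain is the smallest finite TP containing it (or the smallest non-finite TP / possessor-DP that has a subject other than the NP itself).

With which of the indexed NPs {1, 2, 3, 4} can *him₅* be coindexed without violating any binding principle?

*him* is a pronoun, so Principle B applies: it must be free in its binding domain.
Binding domain of *him₅*: the matrix TP, whose subject is [Omar₁'s agent]₂.
*Omar₁* and the pronoun do not c-command one another → neither Principle B nor Principle C is at stake; coindexation permitted.
*[Omar₁'s agent]₂* c-commands the pronoun within its binding domain → coindexation would violate Principle B.
*Jonas₃*: the pronoun c-commands this R-expression → coindexation would violate Principle C on *Jonas₃*.
*Hugo₄* and the pronoun do not c-command one another → neither Principle B nor Principle C is at stake; coindexation permitted.

{1, 4}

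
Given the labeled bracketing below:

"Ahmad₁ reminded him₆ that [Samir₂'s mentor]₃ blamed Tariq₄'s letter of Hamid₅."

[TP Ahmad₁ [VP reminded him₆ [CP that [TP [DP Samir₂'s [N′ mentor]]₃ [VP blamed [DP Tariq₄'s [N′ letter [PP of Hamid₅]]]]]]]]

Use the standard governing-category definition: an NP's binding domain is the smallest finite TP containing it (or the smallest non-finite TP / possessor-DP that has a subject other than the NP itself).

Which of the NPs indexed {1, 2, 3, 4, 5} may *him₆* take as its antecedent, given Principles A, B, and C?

*him* is a pronoun, so Principle B applies: it must be free in its binding domain.
Binding domain of *him₆*: the matrix TP, whose subject is Ahmad₁.
*Ahmad₁* c-commands the pronoun within its binding domain → coindexation would violate Principle B.
*Samir₂*: the pronoun c-commands this R-expression → coindexation would violate Principle C on *Samir₂*.
*[Samir₂'s mentor]₃*: the pronoun c-commands this R-expression → coindexation would violate Principle C on *[Samir₂'s mentor]₃*.
*Tariq₄*: the pronoun c-commands this R-expression → coindexation would violate Principle C on *Tariq₄*.
*Hamid₅*: the pronoun c-commands this R-expression → coindexation would violate Principle C on *Hamid₅*.

none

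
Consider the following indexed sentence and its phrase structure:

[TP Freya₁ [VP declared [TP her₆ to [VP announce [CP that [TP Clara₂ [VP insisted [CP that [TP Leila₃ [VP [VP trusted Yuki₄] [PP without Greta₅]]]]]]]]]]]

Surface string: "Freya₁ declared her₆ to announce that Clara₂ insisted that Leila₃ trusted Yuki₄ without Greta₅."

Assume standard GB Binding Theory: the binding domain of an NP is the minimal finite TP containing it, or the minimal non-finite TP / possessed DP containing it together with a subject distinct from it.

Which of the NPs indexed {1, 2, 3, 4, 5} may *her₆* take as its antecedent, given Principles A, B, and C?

*her* is a pronoun, so Principle B applies: it must be free in its binding domain.
Binding domain of *her₆*: the matrix TP, whose subject is Freya₁.
*Freya₁* c-commands the pronoun within its binding domain → coindexation would violate Principle B.
*Clara₂*: the pronoun c-commands this R-expression → coindexation would violate Principle C on *Clara₂*.
*Leila₃*: the pronoun c-commands this R-expression → coindexation would violate Principle C on *Leila₃*.
*Yuki₄*: the pronoun c-commands this R-expression → coindexation would violate Principle C on *Yuki₄*.
*Greta₅*: the pronoun c-commands this R-expression → coindexation would violate Principle C on *Greta₅*.

none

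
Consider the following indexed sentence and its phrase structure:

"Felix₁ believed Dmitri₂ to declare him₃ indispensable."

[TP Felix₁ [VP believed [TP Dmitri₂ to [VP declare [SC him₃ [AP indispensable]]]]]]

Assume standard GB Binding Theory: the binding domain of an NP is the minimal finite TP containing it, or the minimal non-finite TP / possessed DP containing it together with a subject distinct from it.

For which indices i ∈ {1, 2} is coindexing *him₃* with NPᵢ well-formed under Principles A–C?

*him* is a pronoun, so Principle B applies: it must be free in its binding domain.
Binding domain of *him₃*: the embedded TP, whose subject is Dmitri₂.
*Felix₁* c-commands the pronoun but from outside its binding domain, and is not c-commanded by it → coindexation permitted.
*Dmitri₂* c-commands the pronoun within its binding domain → coindexation would violate Principle B.

{1}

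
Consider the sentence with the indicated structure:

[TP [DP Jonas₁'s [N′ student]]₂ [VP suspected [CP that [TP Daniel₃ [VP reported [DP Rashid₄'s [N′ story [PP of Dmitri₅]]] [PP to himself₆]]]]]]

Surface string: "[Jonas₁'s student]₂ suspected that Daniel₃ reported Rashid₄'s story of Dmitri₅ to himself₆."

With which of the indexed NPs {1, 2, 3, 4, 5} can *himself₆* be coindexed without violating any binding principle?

*himself* is an anaphor, so Principle A applies: it must be bound in its binding domain.
Binding domain of *himself₆*: the embedded TP, whose subject is Daniel₃.
*Jonas₁* does not c-command the anaphor → cannot bind it.
*[Jonas₁'s student]₂* c-commands the anaphor but is outside its binding domain → cannot satisfy Principle A.
*Daniel₃* c-commands the anaphor within its binding domain → licit binder.
*Rashid₄* does not c-command the anaphor → cannot bind it.
*Dmitri₅* does not c-command the anaphor → cannot bind it.

{3}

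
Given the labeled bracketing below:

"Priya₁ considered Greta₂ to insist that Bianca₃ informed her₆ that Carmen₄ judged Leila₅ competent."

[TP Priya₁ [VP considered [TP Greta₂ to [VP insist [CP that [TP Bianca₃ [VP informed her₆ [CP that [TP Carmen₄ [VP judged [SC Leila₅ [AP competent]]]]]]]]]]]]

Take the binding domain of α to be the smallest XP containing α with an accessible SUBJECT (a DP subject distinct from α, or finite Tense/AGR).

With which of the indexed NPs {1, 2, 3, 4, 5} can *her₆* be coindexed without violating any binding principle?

*her* is a pronoun, so Principle B applies: it must be free in its binding domain.
Binding domain of *her₆*: the embedded TP, whose subject is Bianca₃.
*Priya₁* c-commands the pronoun but from outside its binding domain, and is not c-commanded by it → coindexation permitted.
*Greta₂* c-commands the pronoun but from outside its binding domain, and is not c-commanded by it → coindexation permitted.
*Bianca₃* c-commands the pronoun within its binding domain → coindexation would violate Principle B.
*Carmen₄*: the pronoun c-commands this R-expression → coindexation would violate Principle C on *Carmen₄*.
*Leila₅*: the pronoun c-commands this R-expression → coindexation would violate Principle C on *Leila₅*.

{1, 2}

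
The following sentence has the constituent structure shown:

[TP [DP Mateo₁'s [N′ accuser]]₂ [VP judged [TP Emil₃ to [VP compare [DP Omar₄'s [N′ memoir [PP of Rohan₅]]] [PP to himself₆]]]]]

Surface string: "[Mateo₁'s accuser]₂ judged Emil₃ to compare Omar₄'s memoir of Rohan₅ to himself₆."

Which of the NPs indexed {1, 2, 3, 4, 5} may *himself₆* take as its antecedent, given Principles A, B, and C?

{3}

*himself* is an anaphor, so Principle A applies: it must be bound in its binding domain.
Binding domain of *himself₆*: the embedded TP, whose subject is Emil₃.
*Mateo₁* does not c-command the anaphor → cannot bind it.
*[Mateo₁'s accuser]₂* c-commands the anaphor but is outside its binding domain → cannot satisfy Principle A.
*Emil₃* c-commands the anaphor within its binding domain → licit binder.
*Omar₄* does not c-command the anaphor → cannot bind it.
*Rohan₅* does not c-command the anaphor → cannot bind it.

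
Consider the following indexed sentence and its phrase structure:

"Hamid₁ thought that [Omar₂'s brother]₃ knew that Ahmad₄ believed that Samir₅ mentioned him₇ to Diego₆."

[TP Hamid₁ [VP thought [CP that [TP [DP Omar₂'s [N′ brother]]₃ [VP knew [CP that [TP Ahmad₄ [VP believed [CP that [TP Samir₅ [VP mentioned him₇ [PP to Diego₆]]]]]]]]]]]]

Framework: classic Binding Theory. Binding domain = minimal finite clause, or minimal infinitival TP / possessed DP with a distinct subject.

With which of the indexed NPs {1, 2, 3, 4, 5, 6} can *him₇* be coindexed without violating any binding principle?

{1, 2, 3, 4}

*him* is a pronoun, so Principle B applies: it must be free in its binding domain.
Binding domain of *him₇*: the embedded TP, whose subject is Samir₅.
*Hamid₁* c-commands the pronoun but from outside its binding domain, and is not c-commanded by it → coindexation permitted.
*Omar₂* and the pronoun do not c-command one another → neither Principle B nor Principle C is at stake; coindexation permitted.
*[Omar₂'s brother]₃* c-commands the pronoun but from outside its binding domain, and is not c-commanded by it → coindexation permitted.
*Ahmad₄* c-commands the pronoun but from outside its binding domain, and is not c-commanded by it → coindexation permitted.
*Samir₅* c-commands the pronoun within its binding domain → coindexation would violate Principle B.
*Diego₆*: the pronoun c-commands this R-expression → coindexation would violate Principle C on *Diego₆*.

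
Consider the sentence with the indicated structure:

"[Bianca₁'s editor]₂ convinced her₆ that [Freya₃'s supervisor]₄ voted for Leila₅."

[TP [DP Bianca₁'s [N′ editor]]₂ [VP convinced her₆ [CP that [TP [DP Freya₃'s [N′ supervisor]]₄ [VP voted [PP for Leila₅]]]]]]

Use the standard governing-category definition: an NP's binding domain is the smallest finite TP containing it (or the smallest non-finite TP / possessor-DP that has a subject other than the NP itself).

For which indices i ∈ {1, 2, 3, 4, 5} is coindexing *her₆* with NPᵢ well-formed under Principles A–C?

*her* is a pronoun, so Principle B applies: it must be free in its binding domain.
Binding domain of *her₆*: the matrix TP, whose subject is [Bianca₁'s editor]₂.
*Bianca₁* and the pronoun do not c-command one another → neither Principle B nor Principle C is at stake; coindexation permitted.
*[Bianca₁'s editor]₂* c-commands the pronoun within its binding domain → coindexation would violate Principle B.
*Freya₃*: the pronoun c-commands this R-expression → coindexation would violate Principle C on *Freya₃*.
*[Freya₃'s supervisor]₄*: the pronoun c-commands this R-expression → coindexation would violate Principle C on *[Freya₃'s supervisor]₄*.
*Leila₅*: the pronoun c-commands this R-expression → coindexation would violate Principle C on *Leila₅*.

{1}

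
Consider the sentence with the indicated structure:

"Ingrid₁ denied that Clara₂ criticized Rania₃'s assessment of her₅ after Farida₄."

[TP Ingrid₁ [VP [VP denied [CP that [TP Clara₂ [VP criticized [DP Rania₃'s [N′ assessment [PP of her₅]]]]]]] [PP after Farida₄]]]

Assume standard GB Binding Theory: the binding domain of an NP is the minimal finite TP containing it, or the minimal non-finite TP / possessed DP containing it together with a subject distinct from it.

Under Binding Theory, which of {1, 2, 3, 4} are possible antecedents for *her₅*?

{1, 2, 4}

*her* is a pronoun, so Principle B applies: it must be free in its binding domain.
Binding domain of *her₅*: the possessed DP, whose subject is Rania₃.
*Ingrid₁* c-commands the pronoun but from outside its binding domain, and is not c-commanded by it → coindexation permitted.
*Clara₂* c-commands the pronoun but from outside its binding domain, and is not c-commanded by it → coindexation permitted.
*Rania₃* c-commands the pronoun within its binding domain → coindexation would violate Principle B.
*Farida₄* and the pronoun do not c-command one another → neither Principle B nor Principle C is at stake; coindexation permitted.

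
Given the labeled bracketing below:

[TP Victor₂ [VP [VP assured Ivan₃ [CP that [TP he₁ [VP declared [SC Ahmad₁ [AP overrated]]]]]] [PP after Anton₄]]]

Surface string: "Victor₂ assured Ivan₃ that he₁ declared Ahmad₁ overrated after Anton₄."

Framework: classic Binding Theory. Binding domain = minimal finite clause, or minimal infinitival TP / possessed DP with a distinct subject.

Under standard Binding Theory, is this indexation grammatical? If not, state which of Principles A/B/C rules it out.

Principle C

The two coindexed NPs are *he₁* and *Ahmad₁*.
*Ahmad₁* is an R-expression. Principle C requires it to be free everywhere.
*he₁* c-commands it and carries the same index.
The R-expression is bound → Principle C violation.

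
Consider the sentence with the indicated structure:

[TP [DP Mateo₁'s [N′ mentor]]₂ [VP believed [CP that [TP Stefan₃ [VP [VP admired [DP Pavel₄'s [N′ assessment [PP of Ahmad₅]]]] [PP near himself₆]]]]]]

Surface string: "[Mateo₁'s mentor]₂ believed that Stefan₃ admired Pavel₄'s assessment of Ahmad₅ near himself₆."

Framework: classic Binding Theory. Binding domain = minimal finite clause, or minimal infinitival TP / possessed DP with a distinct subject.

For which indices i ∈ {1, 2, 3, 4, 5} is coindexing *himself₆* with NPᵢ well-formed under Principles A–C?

*himself* is an anaphor, so Principle A applies: it must be bound in its binding domain.
Binding domain of *himself₆*: the embedded TP, whose subject is Stefan₃.
*Mateo₁* does not c-command the anaphor → cannot bind it.
*[Mateo₁'s mentor]₂* c-commands the anaphor but is outside its binding domain → cannot satisfy Principle A.
*Stefan₃* c-commands the anaphor within its binding domain → licit binder.
*Pavel₄* does not c-command the anaphor → cannot bind it.
*Ahmad₅* does not c-command the anaphor → cannot bind it.

{3}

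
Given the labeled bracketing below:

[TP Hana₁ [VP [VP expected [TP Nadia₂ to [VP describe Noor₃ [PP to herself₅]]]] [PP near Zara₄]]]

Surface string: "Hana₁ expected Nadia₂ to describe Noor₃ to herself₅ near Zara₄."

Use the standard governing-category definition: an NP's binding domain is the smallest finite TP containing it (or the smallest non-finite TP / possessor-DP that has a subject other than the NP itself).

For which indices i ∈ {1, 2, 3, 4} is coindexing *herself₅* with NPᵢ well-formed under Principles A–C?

{2, 3}

*herself* is an anaphor, so Principle A applies: it must be bound in its binding domain.
Binding domain of *herself₅*: the embedded TP, whose subject is Nadia₂.
*Hana₁* c-commands the anaphor but is outside its binding domain → cannot satisfy Principle A.
*Nadia₂* c-commands the anaphor within its binding domain → licit binder.
*Noor₃* c-commands the anaphor within its binding domain → licit binder.
*Zara₄* does not c-command the anaphor → cannot bind it.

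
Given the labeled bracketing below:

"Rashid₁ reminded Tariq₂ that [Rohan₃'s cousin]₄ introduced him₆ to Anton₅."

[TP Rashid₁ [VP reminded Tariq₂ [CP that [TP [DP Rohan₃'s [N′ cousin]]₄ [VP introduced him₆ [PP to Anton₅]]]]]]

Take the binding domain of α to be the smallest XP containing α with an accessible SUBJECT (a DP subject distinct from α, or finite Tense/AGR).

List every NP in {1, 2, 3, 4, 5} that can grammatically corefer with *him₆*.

*him* is a pronoun, so Principle B applies: it must be free in its binding domain.
Binding domain of *him₆*: the embedded TP, whose subject is [Rohan₃'s cousin]₄.
*Rashid₁* c-commands the pronoun but from outside its binding domain, and is not c-commanded by it → coindexation permitted.
*Tariq₂* c-commands the pronoun but from outside its binding domain, and is not c-commanded by it → coindexation permitted.
*Rohan₃* and the pronoun do not c-command one another → neither Principle B nor Principle C is at stake; coindexation permitted.
*[Rohan₃'s cousin]₄* c-commands the pronoun within its binding domain → coindexation would violate Principle B.
*Anton₅*: the pronoun c-commands this R-expression → coindexation would violate Principle C on *Anton₅*.

{1, 2, 3}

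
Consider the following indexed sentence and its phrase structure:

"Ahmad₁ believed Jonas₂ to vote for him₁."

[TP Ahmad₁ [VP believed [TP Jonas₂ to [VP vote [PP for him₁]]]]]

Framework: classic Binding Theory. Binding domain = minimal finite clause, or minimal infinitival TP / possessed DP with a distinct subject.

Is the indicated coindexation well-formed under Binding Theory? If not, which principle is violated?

The two coindexed NPs are *Ahmad₁* and *him₁*.
*him₁* is a pronoun; its binding domain is the embedded TP, whose subject is Jonas₂. Within that domain it is c-commanded only by *Jonas₂*, which carries a different index — the pronoun is free locally, so Principle B holds.
*Ahmad₁* is an R-expression; *him₁* does not c-command it, and no other NP shares its index, so Principle C is satisfied.
All principles are respected.

grammatical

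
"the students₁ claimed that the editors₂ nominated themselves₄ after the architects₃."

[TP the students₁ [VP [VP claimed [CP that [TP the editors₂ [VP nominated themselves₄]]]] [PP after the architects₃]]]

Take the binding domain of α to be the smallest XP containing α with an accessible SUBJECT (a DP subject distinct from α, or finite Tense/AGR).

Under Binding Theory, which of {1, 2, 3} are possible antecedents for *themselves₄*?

{2}

*themselves* is an anaphor, so Principle A applies: it must be bound in its binding domain.
Binding domain of *themselves₄*: the embedded TP, whose subject is the editors₂.
*the students₁* c-commands the anaphor but is outside its binding domain → cannot satisfy Principle A.
*the editors₂* c-commands the anaphor within its binding domain → licit binder.
*the architects₃* does not c-command the anaphor → cannot bind it.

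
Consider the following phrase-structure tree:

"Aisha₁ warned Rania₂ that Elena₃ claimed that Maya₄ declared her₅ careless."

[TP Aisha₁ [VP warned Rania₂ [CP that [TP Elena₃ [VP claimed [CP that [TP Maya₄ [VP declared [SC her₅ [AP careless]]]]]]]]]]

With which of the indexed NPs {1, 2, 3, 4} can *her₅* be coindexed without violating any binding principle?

{1, 2, 3}

*her* is a pronoun, so Principle B applies: it must be free in its binding domain.
Binding domain of *her₅*: the embedded TP, whose subject is Maya₄.
*Aisha₁* c-commands the pronoun but from outside its binding domain, and is not c-commanded by it → coindexation permitted.
*Rania₂* c-commands the pronoun but from outside its binding domain, and is not c-commanded by it → coindexation permitted.
*Elena₃* c-commands the pronoun but from outside its binding domain, and is not c-commanded by it → coindexation permitted.
*Maya₄* c-commands the pronoun within its binding domain → coindexation would violate Principle B.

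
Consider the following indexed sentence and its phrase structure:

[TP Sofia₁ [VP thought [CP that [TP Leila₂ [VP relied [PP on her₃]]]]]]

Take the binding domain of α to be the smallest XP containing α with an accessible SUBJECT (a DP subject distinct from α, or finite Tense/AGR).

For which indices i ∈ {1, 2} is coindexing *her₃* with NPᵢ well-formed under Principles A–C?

{1}

*her* is a pronoun, so Principle B applies: it must be free in its binding domain.
Binding domain of *her₃*: the embedded TP, whose subject is Leila₂.
*Sofia₁* c-commands the pronoun but from outside its binding domain, and is not c-commanded by it → coindexation permitted.
*Leila₂* c-commands the pronoun within its binding domain → coindexation would violate Principle B.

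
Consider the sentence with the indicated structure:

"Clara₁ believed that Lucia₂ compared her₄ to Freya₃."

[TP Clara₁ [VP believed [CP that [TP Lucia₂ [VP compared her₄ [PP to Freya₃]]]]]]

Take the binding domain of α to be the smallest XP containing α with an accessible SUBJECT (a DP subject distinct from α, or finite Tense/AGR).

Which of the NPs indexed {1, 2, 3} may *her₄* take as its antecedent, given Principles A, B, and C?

*her* is a pronoun, so Principle B applies: it must be free in its binding domain.
Binding domain of *her₄*: the embedded TP, whose subject is Lucia₂.
*Clara₁* c-commands the pronoun but from outside its binding domain, and is not c-commanded by it → coindexation permitted.
*Lucia₂* c-commands the pronoun within its binding domain → coindexation would violate Principle B.
*Freya₃*: the pronoun c-commands this R-expression → coindexation would violate Principle C on *Freya₃*.

{1}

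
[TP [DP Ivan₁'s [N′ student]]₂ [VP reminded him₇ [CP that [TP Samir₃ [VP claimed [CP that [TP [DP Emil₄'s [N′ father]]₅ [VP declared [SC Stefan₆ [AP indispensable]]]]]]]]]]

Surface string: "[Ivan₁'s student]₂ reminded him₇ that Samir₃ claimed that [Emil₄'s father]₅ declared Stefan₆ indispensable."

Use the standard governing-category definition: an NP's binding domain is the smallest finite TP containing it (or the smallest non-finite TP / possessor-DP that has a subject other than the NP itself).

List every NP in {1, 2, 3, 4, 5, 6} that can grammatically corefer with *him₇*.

*him* is a pronoun, so Principle B applies: it must be free in its binding domain.
Binding domain of *him₇*: the matrix TP, whose subject is [Ivan₁'s student]₂.
*Ivan₁* and the pronoun do not c-command one another → neither Principle B nor Principle C is at stake; coindexation permitted.
*[Ivan₁'s student]₂* c-commands the pronoun within its binding domain → coindexation would violate Principle B.
*Samir₃*: the pronoun c-commands this R-expression → coindexation would violate Principle C on *Samir₃*.
*Emil₄*: the pronoun c-commands this R-expression → coindexation would violate Principle C on *Emil₄*.
*[Emil₄'s father]₅*: the pronoun c-commands this R-expression → coindexation would violate Principle C on *[Emil₄'s father]₅*.
*Stefan₆*: the pronoun c-commands this R-expression → coindexation would violate Principle C on *Stefan₆*.

{1}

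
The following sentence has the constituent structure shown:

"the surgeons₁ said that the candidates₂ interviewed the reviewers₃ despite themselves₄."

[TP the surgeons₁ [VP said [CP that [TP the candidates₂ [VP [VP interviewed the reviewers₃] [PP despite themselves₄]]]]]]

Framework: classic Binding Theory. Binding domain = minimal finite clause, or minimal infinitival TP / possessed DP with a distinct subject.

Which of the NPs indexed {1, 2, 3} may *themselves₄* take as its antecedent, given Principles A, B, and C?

*themselves* is an anaphor, so Principle A applies: it must be bound in its binding domain.
Binding domain of *themselves₄*: the embedded TP, whose subject is the candidates₂.
*the surgeons₁* c-commands the anaphor but is outside its binding domain → cannot satisfy Principle A.
*the candidates₂* c-commands the anaphor within its binding domain → licit binder.
*the reviewers₃* does not c-command the anaphor → cannot bind it.

{2}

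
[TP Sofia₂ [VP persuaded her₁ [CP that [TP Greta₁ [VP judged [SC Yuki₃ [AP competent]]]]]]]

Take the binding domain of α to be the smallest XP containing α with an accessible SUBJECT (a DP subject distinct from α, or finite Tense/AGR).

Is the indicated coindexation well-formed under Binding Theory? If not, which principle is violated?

Principle C

The two coindexed NPs are *her₁* and *Greta₁*.
*Greta₁* is an R-expression. Principle C requires it to be free everywhere.
*her₁* c-commands it and carries the same index.
The R-expression is bound → Principle C violation.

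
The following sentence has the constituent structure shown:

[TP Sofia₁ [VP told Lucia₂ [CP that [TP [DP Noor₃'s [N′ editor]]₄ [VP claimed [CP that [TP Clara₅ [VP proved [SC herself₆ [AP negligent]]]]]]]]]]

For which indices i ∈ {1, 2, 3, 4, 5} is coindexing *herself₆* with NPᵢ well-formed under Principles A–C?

*herself* is an anaphor, so Principle A applies: it must be bound in its binding domain.
Binding domain of *herself₆*: the embedded TP, whose subject is Clara₅.
*Sofia₁* c-commands the anaphor but is outside its binding domain → cannot satisfy Principle A.
*Lucia₂* c-commands the anaphor but is outside its binding domain → cannot satisfy Principle A.
*Noor₃* does not c-command the anaphor → cannot bind it.
*[Noor₃'s editor]₄* c-commands the anaphor but is outside its binding domain → cannot satisfy Principle A.
*Clara₅* c-commands the anaphor within its binding domain → licit binder.

{5}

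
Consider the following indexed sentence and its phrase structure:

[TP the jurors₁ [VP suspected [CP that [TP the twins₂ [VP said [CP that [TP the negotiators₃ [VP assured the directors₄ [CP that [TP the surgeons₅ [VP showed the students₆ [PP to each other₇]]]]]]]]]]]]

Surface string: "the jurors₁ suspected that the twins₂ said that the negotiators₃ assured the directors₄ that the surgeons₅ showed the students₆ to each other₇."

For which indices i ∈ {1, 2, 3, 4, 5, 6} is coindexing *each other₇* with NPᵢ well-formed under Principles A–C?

{5, 6}

*each other* is an anaphor, so Principle A applies: it must be bound in its binding domain.
Binding domain of *each other₇*: the embedded TP, whose subject is the surgeons₅.
*the jurors₁* c-commands the anaphor but is outside its binding domain → cannot satisfy Principle A.
*the twins₂* c-commands the anaphor but is outside its binding domain → cannot satisfy Principle A.
*the negotiators₃* c-commands the anaphor but is outside its binding domain → cannot satisfy Principle A.
*the directors₄* c-commands the anaphor but is outside its binding domain → cannot satisfy Principle A.
*the surgeons₅* c-commands the anaphor within its binding domain → licit binder.
*the students₆* c-commands the anaphor within its binding domain → licit binder.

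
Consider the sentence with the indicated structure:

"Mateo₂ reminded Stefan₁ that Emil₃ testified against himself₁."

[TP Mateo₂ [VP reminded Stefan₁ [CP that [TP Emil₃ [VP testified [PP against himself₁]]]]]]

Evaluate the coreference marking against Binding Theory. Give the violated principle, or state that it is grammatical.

Principle A

The two coindexed NPs are *Stefan₁* and *himself₁*.
*himself₁* is an anaphor. Principle A requires it to be bound within its binding domain — the embedded TP, whose subject is Emil₃.
Within that domain it is c-commanded by *Emil₃*, which does not share its index.
*Stefan₁* does c-command the anaphor, but from outside its binding domain.
The anaphor is unbound in its domain → Principle A violation.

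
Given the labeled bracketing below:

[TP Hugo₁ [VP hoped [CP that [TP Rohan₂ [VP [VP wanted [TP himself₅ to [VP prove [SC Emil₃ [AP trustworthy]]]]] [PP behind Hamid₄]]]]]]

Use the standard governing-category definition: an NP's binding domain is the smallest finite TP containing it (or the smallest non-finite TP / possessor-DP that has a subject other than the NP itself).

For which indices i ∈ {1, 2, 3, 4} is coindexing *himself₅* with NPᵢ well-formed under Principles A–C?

*himself* is an anaphor, so Principle A applies: it must be bound in its binding domain.
Binding domain of *himself₅*: the embedded TP, whose subject is Rohan₂.
*Hugo₁* c-commands the anaphor but is outside its binding domain → cannot satisfy Principle A.
*Rohan₂* c-commands the anaphor within its binding domain → licit binder.
*Emil₃* does not c-command the anaphor → cannot bind it.
*Hamid₄* does not c-command the anaphor → cannot bind it.

{2}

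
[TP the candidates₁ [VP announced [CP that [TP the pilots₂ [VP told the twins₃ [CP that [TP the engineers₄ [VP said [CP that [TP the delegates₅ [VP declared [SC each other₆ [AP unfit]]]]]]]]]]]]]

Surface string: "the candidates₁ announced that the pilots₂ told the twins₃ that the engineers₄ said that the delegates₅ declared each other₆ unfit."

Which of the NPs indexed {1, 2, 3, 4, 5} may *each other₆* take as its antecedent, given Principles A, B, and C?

{5}

*each other* is an anaphor, so Principle A applies: it must be bound in its binding domain.
Binding domain of *each other₆*: the embedded TP, whose subject is the delegates₅.
*the candidates₁* c-commands the anaphor but is outside its binding domain → cannot satisfy Principle A.
*the pilots₂* c-commands the anaphor but is outside its binding domain → cannot satisfy Principle A.
*the twins₃* c-commands the anaphor but is outside its binding domain → cannot satisfy Principle A.
*the engineers₄* c-commands the anaphor but is outside its binding domain → cannot satisfy Principle A.
*the delegates₅* c-commands the anaphor within its binding domain → licit binder.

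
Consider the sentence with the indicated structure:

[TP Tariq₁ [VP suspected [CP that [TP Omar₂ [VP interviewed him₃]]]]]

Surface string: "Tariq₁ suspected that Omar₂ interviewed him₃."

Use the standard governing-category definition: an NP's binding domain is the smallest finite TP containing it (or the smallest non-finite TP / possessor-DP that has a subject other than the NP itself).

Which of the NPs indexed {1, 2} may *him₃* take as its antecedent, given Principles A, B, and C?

{1}

*him* is a pronoun, so Principle B applies: it must be free in its binding domain.
Binding domain of *him₃*: the embedded TP, whose subject is Omar₂.
*Tariq₁* c-commands the pronoun but from outside its binding domain, and is not c-commanded by it → coindexation permitted.
*Omar₂* c-commands the pronoun within its binding domain → coindexation would violate Principle B.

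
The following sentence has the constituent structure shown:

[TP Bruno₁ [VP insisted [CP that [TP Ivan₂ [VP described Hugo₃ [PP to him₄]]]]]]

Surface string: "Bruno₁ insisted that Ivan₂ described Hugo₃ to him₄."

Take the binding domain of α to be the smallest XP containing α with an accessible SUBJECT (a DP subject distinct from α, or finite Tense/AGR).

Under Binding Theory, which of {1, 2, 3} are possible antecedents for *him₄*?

*him* is a pronoun, so Principle B applies: it must be free in its binding domain.
Binding domain of *him₄*: the embedded TP, whose subject is Ivan₂.
*Bruno₁* c-commands the pronoun but from outside its binding domain, and is not c-commanded by it → coindexation permitted.
*Ivan₂* c-commands the pronoun within its binding domain → coindexation would violate Principle B.
*Hugo₃* c-commands the pronoun within its binding domain → coindexation would violate Principle B.

{1}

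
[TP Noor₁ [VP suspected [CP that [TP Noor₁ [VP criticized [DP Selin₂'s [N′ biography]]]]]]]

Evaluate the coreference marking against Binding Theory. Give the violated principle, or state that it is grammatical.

Principle C

The two coindexed NPs are *Noor₁* (the lower occurrence) and *Noor₁* (the higher occurrence).
*Noor₁* (the lower occurrence) is an R-expression. Principle C requires it to be free everywhere.
*Noor₁* (the higher occurrence) c-commands it and carries the same index.
The R-expression is bound → Principle C violation.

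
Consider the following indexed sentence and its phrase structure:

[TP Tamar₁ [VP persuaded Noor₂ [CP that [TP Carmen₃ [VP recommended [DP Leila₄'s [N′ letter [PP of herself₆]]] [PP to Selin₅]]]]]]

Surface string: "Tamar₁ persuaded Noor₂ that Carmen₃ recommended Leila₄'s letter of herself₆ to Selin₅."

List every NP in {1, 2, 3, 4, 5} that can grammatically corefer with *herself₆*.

{4}

*herself* is an anaphor, so Principle A applies: it must be bound in its binding domain.
Binding domain of *herself₆*: the possessed DP, whose subject is Leila₄.
*Tamar₁* c-commands the anaphor but is outside its binding domain → cannot satisfy Principle A.
*Noor₂* c-commands the anaphor but is outside its binding domain → cannot satisfy Principle A.
*Carmen₃* c-commands the anaphor but is outside its binding domain → cannot satisfy Principle A.
*Leila₄* c-commands the anaphor within its binding domain → licit binder.
*Selin₅* does not c-command the anaphor → cannot bind it.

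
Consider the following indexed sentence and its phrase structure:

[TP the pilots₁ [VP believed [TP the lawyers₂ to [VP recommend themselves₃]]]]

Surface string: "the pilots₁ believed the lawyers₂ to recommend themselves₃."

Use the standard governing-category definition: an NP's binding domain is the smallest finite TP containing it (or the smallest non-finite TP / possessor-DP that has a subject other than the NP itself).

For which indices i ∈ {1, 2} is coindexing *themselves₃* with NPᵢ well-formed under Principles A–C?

*themselves* is an anaphor, so Principle A applies: it must be bound in its binding domain.
Binding domain of *themselves₃*: the embedded TP, whose subject is the lawyers₂.
*the pilots₁* c-commands the anaphor but is outside its binding domain → cannot satisfy Principle A.
*the lawyers₂* c-commands the anaphor within its binding domain → licit binder.

{2}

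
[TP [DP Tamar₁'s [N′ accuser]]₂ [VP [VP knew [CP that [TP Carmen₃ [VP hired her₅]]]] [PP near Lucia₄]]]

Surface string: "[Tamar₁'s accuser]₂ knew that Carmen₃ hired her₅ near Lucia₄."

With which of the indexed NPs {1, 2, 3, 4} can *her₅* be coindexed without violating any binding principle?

{1, 2, 4}

*her* is a pronoun, so Principle B applies: it must be free in its binding domain.
Binding domain of *her₅*: the embedded TP, whose subject is Carmen₃.
*Tamar₁* and the pronoun do not c-command one another → neither Principle B nor Principle C is at stake; coindexation permitted.
*[Tamar₁'s accuser]₂* c-commands the pronoun but from outside its binding domain, and is not c-commanded by it → coindexation permitted.
*Carmen₃* c-commands the pronoun within its binding domain → coindexation would violate Principle B.
*Lucia₄* and the pronoun do not c-command one another → neither Principle B nor Principle C is at stake; coindexation permitted.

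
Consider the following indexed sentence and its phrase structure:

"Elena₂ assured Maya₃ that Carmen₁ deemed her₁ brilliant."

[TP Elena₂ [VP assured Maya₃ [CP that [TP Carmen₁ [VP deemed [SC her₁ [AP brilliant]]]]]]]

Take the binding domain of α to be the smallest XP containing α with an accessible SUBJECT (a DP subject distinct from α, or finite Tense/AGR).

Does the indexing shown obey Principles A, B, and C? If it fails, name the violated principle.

Principle B

The two coindexed NPs are *Carmen₁* and *her₁*.
*her₁* is a pronoun. Its binding domain is the embedded TP, whose subject is Carmen₁.
*Carmen₁* c-commands it within that domain and carries the same index.
The pronoun is locally bound → Principle B violation.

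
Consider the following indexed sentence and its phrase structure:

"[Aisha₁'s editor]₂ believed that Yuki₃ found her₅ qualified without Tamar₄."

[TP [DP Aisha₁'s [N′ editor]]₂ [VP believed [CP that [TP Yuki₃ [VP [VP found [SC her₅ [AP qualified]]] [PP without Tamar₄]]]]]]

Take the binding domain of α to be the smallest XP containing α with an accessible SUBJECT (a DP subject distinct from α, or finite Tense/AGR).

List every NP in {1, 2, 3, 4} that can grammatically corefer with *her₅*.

*her* is a pronoun, so Principle B applies: it must be free in its binding domain.
Binding domain of *her₅*: the embedded TP, whose subject is Yuki₃.
*Aisha₁* and the pronoun do not c-command one another → neither Principle B nor Principle C is at stake; coindexation permitted.
*[Aisha₁'s editor]₂* c-commands the pronoun but from outside its binding domain, and is not c-commanded by it → coindexation permitted.
*Yuki₃* c-commands the pronoun within its binding domain → coindexation would violate Principle B.
*Tamar₄* and the pronoun do not c-command one another → neither Principle B nor Principle C is at stake; coindexation permitted.

{1, 2, 4}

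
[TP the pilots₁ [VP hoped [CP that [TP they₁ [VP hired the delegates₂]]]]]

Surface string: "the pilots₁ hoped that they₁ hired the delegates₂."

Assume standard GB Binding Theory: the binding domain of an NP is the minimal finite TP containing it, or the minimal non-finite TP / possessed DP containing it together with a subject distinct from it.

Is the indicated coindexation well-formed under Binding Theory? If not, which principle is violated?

The two coindexed NPs are *the pilots₁* and *they₁*.
*they₁* is a pronoun; nothing c-commands it within its binding domain (the embedded TP.), so Principle B holds trivially.
*the pilots₁* is an R-expression; *they₁* does not c-command it, and no other NP shares its index, so Principle C is satisfied.
All principles are respected.

grammatical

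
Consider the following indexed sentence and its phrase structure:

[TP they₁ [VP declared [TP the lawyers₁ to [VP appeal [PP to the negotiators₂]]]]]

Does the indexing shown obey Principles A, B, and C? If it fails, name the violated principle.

The two coindexed NPs are *they₁* and *the lawyers₁*.
*the lawyers₁* is an R-expression. Principle C requires it to be free everywhere.
*they₁* c-commands it and carries the same index.
The R-expression is bound → Principle C violation.

Principle C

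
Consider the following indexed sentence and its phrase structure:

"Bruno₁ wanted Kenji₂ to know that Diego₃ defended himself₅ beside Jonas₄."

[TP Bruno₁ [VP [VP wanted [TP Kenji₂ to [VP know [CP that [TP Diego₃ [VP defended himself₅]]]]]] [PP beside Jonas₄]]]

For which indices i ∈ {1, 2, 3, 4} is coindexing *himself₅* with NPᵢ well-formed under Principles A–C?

*himself* is an anaphor, so Principle A applies: it must be bound in its binding domain.
Binding domain of *himself₅*: the embedded TP, whose subject is Diego₃.
*Bruno₁* c-commands the anaphor but is outside its binding domain → cannot satisfy Principle A.
*Kenji₂* c-commands the anaphor but is outside its binding domain → cannot satisfy Principle A.
*Diego₃* c-commands the anaphor within its binding domain → licit binder.
*Jonas₄* does not c-command the anaphor → cannot bind it.

{3}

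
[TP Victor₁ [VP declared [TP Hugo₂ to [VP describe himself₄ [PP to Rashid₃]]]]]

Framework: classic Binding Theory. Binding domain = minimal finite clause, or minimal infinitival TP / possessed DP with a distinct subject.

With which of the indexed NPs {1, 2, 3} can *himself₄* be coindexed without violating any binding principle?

*himself* is an anaphor, so Principle A applies: it must be bound in its binding domain.
Binding domain of *himself₄*: the embedded TP, whose subject is Hugo₂.
*Victor₁* c-commands the anaphor but is outside its binding domain → cannot satisfy Principle A.
*Hugo₂* c-commands the anaphor within its binding domain → licit binder.
*Rashid₃* does not c-command the anaphor → cannot bind it.

{2}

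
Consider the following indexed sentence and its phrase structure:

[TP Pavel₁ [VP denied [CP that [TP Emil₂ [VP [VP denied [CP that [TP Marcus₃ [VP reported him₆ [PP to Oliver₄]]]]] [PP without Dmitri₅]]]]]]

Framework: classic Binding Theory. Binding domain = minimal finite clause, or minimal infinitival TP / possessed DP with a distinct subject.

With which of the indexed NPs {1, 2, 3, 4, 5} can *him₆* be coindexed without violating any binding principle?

*him* is a pronoun, so Principle B applies: it must be free in its binding domain.
Binding domain of *him₆*: the embedded TP, whose subject is Marcus₃.
*Pavel₁* c-commands the pronoun but from outside its binding domain, and is not c-commanded by it → coindexation permitted.
*Emil₂* c-commands the pronoun but from outside its binding domain, and is not c-commanded by it → coindexation permitted.
*Marcus₃* c-commands the pronoun within its binding domain → coindexation would violate Principle B.
*Oliver₄*: the pronoun c-commands this R-expression → coindexation would violate Principle C on *Oliver₄*.
*Dmitri₅* and the pronoun do not c-command one another → neither Principle B nor Principle C is at stake; coindexation permitted.

{1, 2, 5}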